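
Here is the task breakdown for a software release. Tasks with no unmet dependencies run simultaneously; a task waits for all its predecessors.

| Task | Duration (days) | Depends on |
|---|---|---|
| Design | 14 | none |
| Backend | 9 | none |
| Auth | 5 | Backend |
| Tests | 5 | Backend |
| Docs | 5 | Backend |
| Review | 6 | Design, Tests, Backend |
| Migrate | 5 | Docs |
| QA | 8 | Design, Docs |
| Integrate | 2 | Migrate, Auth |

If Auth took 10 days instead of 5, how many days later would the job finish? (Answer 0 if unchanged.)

0

Critical path before the change: Design→QA = 14+8 = 22 giving 22 days.
Auth is off the critical path — its longest chain is 16 days, giving 6 of slack.
The critical path is still Design→QA; finish is now 22 days.
Change in finish: 22 − 22 = +0 days.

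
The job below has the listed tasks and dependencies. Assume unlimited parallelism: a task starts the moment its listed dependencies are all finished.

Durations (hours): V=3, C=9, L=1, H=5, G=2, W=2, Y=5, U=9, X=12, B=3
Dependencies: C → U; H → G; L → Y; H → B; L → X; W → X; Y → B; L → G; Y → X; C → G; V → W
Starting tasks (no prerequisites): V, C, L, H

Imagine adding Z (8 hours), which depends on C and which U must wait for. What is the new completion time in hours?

Originally the job takes 18 hours.
With Z inserted, U now waits for max(C, Z).
New critical path: C→Z→U = 9+8+9 = 26 ⇒ 26 hours.

26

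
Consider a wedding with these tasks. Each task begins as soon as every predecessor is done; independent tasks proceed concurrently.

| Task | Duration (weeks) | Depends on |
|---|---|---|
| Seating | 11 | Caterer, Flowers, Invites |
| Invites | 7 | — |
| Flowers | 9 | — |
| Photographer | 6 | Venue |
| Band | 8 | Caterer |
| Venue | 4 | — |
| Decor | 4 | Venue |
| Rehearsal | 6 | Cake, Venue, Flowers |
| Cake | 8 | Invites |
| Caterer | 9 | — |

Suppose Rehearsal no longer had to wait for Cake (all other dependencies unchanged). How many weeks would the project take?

Before: longest chain Invites→Cake→Rehearsal = 7+8+6 = 21, finish 21.
Without Cake→Rehearsal, Rehearsal's earliest start moves from 15 to 9.
The longest chain is now Caterer→Seating = 9+11 = 20, so the project takes 20 weeks.

20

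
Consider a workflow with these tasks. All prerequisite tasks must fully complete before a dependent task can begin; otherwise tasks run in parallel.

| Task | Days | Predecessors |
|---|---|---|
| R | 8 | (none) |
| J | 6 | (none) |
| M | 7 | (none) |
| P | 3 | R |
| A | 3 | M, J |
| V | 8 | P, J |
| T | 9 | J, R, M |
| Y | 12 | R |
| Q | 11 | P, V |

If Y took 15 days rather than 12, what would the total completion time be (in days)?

30

The binding path is R→P→V→Q = 8+3+8+11 = 30; finish at 30 days.
Y is off the critical path — its longest chain is 20 days, giving 10 of slack.
The critical path is still R→P→V→Q; finish is now 30 days.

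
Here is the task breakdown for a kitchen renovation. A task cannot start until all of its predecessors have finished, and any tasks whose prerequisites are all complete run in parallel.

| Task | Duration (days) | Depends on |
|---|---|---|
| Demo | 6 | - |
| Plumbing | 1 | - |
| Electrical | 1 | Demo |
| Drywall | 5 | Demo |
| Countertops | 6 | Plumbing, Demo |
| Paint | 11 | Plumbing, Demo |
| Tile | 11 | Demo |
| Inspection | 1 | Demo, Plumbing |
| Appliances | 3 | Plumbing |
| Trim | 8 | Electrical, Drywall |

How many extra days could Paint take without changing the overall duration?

2

Critical path: Demo→Drywall→Trim = 6+5+8 = 19, so the finish is 19 days.
Paint finishes as early as 17 and must finish by 19.
So Paint can slip 19 − 17 = 2 days.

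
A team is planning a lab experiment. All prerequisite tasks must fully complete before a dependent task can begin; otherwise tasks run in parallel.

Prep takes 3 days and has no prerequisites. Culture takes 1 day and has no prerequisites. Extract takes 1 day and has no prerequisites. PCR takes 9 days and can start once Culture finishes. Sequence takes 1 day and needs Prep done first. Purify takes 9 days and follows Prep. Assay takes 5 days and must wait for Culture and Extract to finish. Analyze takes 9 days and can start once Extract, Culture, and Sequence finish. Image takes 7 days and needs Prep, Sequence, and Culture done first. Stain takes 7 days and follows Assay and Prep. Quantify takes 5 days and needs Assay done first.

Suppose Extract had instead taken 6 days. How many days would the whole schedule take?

18

Actual critical path: Extract→Assay→Stain = 1+5+7 = 13 ⇒ 13 days.
Since Extract is critical, the +5 change carries straight to that chain (now 18 days).
No other chain overtakes it, so the finish is 18 days.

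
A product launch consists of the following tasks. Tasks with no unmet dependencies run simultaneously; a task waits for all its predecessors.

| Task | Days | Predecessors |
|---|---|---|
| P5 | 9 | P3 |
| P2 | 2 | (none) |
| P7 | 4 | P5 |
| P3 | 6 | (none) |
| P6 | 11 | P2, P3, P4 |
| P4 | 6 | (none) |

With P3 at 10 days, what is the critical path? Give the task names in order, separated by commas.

P3, P5, P7

As given, the longest chain is P3→P5→P7 = 6+9+4 = 19, so the finish is 19 days.
Since P3 is critical, the +4 change carries straight to that chain (now 23 days).
That remains the longest chain; total 23 days.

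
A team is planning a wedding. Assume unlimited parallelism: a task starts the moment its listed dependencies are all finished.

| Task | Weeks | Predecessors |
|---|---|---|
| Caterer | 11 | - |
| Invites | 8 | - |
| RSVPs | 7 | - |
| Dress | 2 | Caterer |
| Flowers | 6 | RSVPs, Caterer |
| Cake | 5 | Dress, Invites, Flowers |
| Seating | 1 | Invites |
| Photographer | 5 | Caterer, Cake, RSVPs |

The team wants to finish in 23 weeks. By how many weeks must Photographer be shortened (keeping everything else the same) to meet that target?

4

Current finish: 27 weeks; target: 23.
Photographer is on every critical path, so each week cut from Photographer cuts the finish by one (this holds down to a finish of 23).
Need 27 − 23 = 4 weeks off Photographer → Photographer becomes 1 week, finish becomes 23.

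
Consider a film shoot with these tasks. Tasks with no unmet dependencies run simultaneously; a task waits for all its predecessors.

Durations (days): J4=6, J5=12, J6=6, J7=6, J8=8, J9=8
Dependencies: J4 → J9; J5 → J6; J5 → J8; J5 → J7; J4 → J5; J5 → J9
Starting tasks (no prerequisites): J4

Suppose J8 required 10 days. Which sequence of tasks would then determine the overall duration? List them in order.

The binding path is J4→J5→J8 = 6+12+8 = 26; finish at 26 days.
Since J8 is critical, the +2 change carries straight to that chain (now 28 days).
That remains the longest chain; total 28 days.

J4, J5, J8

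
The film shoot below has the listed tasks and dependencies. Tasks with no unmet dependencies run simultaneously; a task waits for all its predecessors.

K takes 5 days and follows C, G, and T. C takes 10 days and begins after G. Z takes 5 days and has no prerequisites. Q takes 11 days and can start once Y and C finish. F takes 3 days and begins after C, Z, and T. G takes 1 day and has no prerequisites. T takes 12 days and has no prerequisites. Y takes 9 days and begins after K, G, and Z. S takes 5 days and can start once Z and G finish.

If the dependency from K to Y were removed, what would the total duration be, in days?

25

With the dependency in place, T→K→Y→Q = 12+5+9+11 = 37 sets the finish at 37 days.
Without K→Y, Y's earliest start moves from 17 to 5.
After: Z→Y→Q = 5+9+11 = 25 → 25 days.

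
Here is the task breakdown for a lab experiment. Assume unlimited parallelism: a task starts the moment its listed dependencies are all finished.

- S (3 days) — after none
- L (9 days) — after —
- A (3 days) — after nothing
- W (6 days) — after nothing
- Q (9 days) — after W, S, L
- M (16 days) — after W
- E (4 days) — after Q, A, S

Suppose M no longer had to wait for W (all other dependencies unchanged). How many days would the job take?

22

Before: longest chain L→Q→E = 9+9+4 = 22, finish 22.
Without W→M, M's earliest start moves from 6 to 0.
The longest chain is now L→Q→E = 9+9+4 = 22, so the job takes 22 days.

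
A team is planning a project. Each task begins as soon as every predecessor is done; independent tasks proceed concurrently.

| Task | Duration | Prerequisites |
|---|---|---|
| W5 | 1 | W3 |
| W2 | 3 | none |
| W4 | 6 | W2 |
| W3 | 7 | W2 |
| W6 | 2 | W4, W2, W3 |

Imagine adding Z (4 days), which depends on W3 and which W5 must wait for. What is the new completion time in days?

15

Originally the project takes 12 days.
With Z inserted, W5 now waits for max(W3, Z).
New critical path: W2→W3→Z→W5 = 3+7+4+1 = 15 ⇒ 15 days.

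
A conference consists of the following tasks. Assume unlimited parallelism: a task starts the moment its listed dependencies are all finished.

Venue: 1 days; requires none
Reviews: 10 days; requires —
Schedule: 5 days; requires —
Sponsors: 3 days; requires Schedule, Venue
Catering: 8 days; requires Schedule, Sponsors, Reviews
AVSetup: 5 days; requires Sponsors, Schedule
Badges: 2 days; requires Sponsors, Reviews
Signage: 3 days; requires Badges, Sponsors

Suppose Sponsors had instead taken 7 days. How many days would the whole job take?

20

The binding path is Reviews→Catering = 10+8 = 18; finish at 18 days.
The longest path through Sponsors is only 16 days, so Sponsors has float 2.
Now Schedule→Sponsors→Catering = 5+7+8 = 20 is longest, so the finish becomes 20 days.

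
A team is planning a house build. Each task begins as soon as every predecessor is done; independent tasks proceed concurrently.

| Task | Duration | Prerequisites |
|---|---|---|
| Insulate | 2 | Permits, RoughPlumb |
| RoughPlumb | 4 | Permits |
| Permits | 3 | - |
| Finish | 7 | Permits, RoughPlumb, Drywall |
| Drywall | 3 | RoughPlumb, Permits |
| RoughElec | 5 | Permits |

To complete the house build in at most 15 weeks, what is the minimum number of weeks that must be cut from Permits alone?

2

Current finish: 17 weeks; target: 15.
Permits is on every critical path, so each week cut from Permits cuts the finish by one (this holds down to a finish of 15).
Need 17 − 15 = 2 weeks off Permits → Permits becomes 1 week, finish becomes 15.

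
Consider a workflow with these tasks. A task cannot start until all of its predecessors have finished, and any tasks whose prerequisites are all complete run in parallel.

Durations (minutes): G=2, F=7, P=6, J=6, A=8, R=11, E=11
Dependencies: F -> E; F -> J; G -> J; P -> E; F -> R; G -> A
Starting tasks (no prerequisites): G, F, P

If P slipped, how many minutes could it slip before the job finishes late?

1

The longest chain is F→R = 7+11 = 18; overall finish 18 minutes.
P finishes as early as 6 and must finish by 7.
Float = 18 − 17 = 1.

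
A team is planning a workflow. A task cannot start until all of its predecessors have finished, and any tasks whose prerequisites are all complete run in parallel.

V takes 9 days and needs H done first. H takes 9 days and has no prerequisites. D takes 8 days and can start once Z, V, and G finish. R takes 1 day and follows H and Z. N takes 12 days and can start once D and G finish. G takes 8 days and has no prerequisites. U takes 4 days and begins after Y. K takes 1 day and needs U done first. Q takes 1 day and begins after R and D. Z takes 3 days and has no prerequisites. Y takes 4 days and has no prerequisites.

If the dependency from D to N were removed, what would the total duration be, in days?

Original critical path: H→V→D→N = 9+9+8+12 = 38 ⇒ 38 days.
Without D→N, N's earliest start moves from 26 to 8.
After: H→V→D→Q = 9+9+8+1 = 27 → 27 days.

27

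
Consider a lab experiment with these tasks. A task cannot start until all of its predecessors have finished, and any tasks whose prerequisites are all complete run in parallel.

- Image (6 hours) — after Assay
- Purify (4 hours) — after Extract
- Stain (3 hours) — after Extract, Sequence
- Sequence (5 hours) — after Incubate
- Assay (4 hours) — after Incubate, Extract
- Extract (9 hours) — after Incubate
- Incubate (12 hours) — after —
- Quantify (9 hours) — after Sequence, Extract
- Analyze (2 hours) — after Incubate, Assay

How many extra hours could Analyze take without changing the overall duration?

4

The longest chain is Incubate→Extract→Assay→Image = 12+9+4+6 = 31; overall finish 31 hours.
The longest chain containing Analyze totals 27 hours.
Float = 31 − 27 = 4.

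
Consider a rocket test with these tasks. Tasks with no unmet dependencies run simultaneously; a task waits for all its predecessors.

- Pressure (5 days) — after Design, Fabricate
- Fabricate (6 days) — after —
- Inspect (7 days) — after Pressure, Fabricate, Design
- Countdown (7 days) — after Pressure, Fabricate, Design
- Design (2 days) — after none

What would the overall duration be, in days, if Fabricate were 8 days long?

20

Baseline: Fabricate→Pressure→Inspect = 6+5+7 = 18 → 18 days.
Since Fabricate is critical, the +2 change carries straight to that chain (now 20 days).
The critical path is still Fabricate→Pressure→Inspect; finish is now 20 days.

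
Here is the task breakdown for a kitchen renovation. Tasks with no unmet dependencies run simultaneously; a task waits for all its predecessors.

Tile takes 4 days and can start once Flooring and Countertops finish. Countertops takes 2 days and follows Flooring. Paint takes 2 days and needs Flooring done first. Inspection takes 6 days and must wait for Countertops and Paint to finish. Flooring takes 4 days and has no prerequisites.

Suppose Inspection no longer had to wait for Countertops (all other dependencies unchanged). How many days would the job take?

Original critical path: Flooring→Countertops→Inspection = 4+2+6 = 12 ⇒ 12 days.
Dropping Countertops→Inspection doesn't change Inspection's earliest start (6); another predecessor still binds.
The longest chain is now Flooring→Paint→Inspection = 4+2+6 = 12, so the job takes 12 days.

12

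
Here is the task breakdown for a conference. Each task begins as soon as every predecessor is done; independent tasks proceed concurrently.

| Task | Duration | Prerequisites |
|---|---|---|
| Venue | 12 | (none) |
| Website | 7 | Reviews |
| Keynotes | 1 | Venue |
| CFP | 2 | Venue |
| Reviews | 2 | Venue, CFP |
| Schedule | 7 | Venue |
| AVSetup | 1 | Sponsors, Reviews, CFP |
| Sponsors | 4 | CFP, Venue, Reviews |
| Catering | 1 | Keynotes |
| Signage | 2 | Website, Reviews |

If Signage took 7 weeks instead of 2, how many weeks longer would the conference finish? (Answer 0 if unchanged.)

Baseline: Venue→CFP→Reviews→Website→Signage = 12+2+2+7+2 = 25 → 25 weeks.
Signage is on the critical path; changing it to 7 makes that path 30 weeks.
The critical path is still Venue→CFP→Reviews→Website→Signage; finish is now 30 weeks.
Change in finish: 30 − 25 = +5 weeks.

5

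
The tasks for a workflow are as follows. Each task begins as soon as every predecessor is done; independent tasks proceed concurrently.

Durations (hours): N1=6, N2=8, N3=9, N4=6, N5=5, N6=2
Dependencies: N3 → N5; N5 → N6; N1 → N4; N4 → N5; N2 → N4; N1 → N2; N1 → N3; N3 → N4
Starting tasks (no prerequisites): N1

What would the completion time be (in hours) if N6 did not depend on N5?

26

With the dependency in place, N1→N3→N4→N5→N6 = 6+9+6+5+2 = 28 sets the finish at 28 hours.
Without N5→N6, N6's earliest start moves from 26 to 0.
After: N1→N3→N4→N5 = 6+9+6+5 = 26 → 26 hours.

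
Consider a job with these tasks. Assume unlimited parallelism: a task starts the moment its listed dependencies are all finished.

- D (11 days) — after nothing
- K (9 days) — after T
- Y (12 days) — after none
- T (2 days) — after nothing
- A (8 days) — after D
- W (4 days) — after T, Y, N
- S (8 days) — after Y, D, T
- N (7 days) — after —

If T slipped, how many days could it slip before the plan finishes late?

Critical path: Y→S = 12+8 = 20, so the finish is 20 days.
T finishes as early as 2 and must finish by 11.
So T can slip 11 − 2 = 9 days.

9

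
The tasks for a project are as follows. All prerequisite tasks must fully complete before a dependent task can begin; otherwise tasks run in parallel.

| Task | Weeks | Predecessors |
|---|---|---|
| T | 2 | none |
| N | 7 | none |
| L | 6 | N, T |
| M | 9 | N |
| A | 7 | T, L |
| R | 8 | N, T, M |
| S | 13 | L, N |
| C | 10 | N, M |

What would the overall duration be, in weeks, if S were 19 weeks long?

Actual critical path: N→L→S = 7+6+13 = 26 ⇒ 26 weeks.
S is on the critical path; changing it to 19 makes that path 32 weeks.
The critical path is still N→L→S; finish is now 32 weeks.

32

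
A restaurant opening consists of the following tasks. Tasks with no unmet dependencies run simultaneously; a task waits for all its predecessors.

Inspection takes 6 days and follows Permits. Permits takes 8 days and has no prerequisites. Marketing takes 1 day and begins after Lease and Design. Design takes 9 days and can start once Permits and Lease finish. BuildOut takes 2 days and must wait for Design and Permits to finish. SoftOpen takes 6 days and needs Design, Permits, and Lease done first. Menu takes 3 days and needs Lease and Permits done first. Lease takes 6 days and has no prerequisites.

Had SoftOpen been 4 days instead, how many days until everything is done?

Critical path before the change: Permits→Design→SoftOpen = 8+9+6 = 23 giving 23 days.
SoftOpen is on the critical path; changing it to 4 makes that path 21 days.
The critical path is still Permits→Design→SoftOpen; finish is now 21 days.

21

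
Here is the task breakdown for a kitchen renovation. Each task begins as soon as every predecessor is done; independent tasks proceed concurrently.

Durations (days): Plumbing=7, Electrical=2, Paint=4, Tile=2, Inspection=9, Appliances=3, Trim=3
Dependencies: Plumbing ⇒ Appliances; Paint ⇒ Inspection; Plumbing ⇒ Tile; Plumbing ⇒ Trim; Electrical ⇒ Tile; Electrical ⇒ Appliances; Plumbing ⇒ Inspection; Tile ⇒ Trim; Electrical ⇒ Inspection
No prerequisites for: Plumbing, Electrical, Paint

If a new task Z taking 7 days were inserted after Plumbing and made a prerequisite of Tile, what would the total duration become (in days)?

Originally the job takes 16 days.
With Z inserted, Tile now waits for max(Electrical, Plumbing, Z).
New critical path: Plumbing→Z→Tile→Trim = 7+7+2+3 = 19 ⇒ 19 days.

19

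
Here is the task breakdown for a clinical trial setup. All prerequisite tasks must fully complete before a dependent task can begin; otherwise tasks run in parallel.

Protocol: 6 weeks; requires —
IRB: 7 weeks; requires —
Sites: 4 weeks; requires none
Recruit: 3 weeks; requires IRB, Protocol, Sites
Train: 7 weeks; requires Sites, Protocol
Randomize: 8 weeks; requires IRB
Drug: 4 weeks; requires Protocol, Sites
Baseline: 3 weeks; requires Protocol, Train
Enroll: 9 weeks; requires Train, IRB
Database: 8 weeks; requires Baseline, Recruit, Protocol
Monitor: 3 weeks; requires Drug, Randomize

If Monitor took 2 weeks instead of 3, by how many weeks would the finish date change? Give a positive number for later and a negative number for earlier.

0

The binding path is Protocol→Train→Baseline→Database = 6+7+3+8 = 24; finish at 24 weeks.
Monitor is off the critical path — its longest chain is 18 weeks, giving 6 of slack.
No other chain overtakes it, so the finish is 24 weeks.
Change in finish: 24 − 24 = +0 weeks.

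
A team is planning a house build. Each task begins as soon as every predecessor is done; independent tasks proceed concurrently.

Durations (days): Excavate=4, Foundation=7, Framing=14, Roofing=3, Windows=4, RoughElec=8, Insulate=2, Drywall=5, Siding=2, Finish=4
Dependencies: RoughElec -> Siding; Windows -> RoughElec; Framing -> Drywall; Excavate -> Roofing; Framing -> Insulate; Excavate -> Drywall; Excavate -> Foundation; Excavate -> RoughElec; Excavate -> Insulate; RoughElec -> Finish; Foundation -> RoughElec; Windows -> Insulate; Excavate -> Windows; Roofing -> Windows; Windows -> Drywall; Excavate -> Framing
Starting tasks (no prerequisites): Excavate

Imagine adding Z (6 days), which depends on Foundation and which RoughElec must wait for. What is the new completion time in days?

29

Originally the project takes 23 days.
With Z inserted, RoughElec now waits for max(Excavate, Foundation, Windows, Z).
New critical path: Excavate→Foundation→Z→RoughElec→Finish = 4+7+6+8+4 = 29 ⇒ 29 days.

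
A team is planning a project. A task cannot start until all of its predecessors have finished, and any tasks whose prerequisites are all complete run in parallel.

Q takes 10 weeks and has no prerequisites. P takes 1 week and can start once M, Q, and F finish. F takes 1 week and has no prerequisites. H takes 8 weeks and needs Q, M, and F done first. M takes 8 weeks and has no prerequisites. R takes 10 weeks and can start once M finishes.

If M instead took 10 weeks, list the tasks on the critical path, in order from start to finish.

The binding path is M→R = 8+10 = 18; finish at 18 weeks.
M is on the critical path; changing it to 10 makes that path 20 weeks.
The critical path is still M→R; finish is now 20 weeks.

M, R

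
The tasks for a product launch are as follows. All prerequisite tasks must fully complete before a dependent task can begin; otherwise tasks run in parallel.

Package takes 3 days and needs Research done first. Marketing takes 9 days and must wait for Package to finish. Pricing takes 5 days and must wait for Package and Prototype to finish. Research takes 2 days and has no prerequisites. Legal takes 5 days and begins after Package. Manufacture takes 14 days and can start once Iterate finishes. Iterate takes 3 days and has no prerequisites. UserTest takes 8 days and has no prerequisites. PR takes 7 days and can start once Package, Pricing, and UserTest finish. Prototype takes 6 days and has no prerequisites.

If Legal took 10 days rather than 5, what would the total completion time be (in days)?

18

Critical path before the change: Prototype→Pricing→PR = 6+5+7 = 18 giving 18 days.
Legal is off the critical path — its longest chain is 10 days, giving 8 of slack.
That remains the longest chain; total 18 days.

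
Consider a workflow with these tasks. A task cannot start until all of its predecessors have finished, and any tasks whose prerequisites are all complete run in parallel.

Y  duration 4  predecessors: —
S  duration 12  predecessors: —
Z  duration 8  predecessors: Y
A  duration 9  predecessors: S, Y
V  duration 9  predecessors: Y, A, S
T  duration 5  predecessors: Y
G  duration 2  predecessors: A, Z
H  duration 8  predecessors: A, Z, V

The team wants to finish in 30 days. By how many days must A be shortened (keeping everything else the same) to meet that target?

Current finish: 38 days; target: 30.
A is on every critical path, so each day cut from A cuts the finish by one (this holds down to a finish of 30).
Need 38 − 30 = 8 days off A → A becomes 1 day, finish becomes 30.

8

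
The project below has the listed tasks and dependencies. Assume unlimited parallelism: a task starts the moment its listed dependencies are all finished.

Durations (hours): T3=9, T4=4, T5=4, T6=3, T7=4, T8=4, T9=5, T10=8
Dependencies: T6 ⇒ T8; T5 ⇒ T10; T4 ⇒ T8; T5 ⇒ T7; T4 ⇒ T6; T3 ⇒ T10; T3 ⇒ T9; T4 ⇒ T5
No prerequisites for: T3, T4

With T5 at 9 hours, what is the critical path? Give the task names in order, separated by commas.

T4, T5, T10

As given, the longest chain is T3→T10 = 9+8 = 17, so the finish is 17 hours.
The longest path through T5 is only 16 hours, so T5 has float 1.
New critical path: T4→T5→T10 = 4+9+8 = 21 ⇒ 21 hours.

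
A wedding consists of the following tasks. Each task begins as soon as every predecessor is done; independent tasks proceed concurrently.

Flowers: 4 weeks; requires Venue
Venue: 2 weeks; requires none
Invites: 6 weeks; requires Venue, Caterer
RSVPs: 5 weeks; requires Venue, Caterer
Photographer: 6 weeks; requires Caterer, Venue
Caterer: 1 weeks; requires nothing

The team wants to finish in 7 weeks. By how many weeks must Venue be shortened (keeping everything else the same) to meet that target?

Current finish: 8 weeks; target: 7.
Venue is on every critical path, so each week cut from Venue cuts the finish by one (this holds down to a finish of 7).
Need 8 − 7 = 1 week off Venue → Venue becomes 1 week, finish becomes 7.

1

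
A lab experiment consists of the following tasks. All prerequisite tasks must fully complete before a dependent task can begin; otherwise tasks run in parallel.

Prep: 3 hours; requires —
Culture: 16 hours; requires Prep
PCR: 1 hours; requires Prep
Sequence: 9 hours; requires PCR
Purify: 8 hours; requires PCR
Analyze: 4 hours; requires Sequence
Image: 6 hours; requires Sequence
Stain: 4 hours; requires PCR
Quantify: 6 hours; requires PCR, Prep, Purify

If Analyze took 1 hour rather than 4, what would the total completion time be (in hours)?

19

Critical path before the change: Prep→Culture = 3+16 = 19 giving 19 hours.
Analyze is off the critical path — its longest chain is 17 hours, giving 2 of slack.
No other chain overtakes it, so the finish is 19 hours.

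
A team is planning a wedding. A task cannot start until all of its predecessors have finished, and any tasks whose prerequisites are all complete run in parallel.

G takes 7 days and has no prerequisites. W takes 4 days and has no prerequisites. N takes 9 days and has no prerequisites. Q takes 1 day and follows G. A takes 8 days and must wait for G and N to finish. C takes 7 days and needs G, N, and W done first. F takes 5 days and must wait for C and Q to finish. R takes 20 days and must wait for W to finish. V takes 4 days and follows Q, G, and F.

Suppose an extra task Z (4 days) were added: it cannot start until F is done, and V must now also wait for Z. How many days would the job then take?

29

Originally the job takes 25 days.
With Z inserted, V now waits for max(Q, G, F, Z).
New critical path: N→C→F→Z→V = 9+7+5+4+4 = 29 ⇒ 29 days.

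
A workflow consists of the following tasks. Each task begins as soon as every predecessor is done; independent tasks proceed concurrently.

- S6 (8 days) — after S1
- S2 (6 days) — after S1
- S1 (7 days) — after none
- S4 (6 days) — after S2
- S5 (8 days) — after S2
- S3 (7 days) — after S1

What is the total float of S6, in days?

Critical path: S1→S2→S5 = 7+6+8 = 21, so the finish is 21 days.
Longest path through S6: 15 days (earliest finish 15, latest finish 21).
So S6 can slip 21 − 15 = 6 days.

6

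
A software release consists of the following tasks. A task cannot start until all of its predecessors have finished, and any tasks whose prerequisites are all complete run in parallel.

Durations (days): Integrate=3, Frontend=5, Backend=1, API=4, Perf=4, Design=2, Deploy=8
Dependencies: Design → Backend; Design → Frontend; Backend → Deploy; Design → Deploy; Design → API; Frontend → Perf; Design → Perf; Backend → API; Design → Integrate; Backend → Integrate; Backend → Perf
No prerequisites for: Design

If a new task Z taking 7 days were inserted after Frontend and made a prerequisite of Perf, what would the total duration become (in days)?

Originally the schedule takes 11 days.
With Z inserted, Perf now waits for max(Frontend, Backend, Design, Z).
New critical path: Design→Frontend→Z→Perf = 2+5+7+4 = 18 ⇒ 18 days.

18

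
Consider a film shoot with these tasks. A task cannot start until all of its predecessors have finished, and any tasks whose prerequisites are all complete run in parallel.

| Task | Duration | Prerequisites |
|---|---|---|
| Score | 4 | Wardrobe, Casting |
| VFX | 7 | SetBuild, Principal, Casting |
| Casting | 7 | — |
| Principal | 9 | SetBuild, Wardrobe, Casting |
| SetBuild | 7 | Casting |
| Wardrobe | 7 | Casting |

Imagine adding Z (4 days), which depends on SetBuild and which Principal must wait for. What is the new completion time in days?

34

Originally the project takes 30 days.
With Z inserted, Principal now waits for max(SetBuild, Wardrobe, Casting, Z).
New critical path: Casting→SetBuild→Z→Principal→VFX = 7+7+4+9+7 = 34 ⇒ 34 days.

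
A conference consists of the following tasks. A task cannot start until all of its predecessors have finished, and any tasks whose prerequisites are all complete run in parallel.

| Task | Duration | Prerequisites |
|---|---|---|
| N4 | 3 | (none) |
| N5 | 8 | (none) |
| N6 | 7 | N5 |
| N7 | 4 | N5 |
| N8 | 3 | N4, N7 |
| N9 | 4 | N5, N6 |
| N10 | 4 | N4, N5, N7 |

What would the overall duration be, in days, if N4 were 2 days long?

The binding path is N5→N6→N9 = 8+7+4 = 19; finish at 19 days.
N4 is off the critical path — its longest chain is 7 days, giving 12 of slack.
That remains the longest chain; total 19 days.

19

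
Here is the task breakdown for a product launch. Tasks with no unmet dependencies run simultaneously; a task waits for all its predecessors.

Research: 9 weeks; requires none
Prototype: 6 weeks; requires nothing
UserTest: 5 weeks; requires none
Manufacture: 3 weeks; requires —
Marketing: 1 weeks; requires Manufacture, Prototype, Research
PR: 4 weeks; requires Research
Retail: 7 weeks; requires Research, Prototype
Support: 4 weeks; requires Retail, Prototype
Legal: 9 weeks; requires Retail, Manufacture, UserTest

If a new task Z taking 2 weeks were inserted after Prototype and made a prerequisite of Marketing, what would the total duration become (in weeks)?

Originally the plan takes 25 weeks.
With Z inserted, Marketing now waits for max(Manufacture, Prototype, Research, Z).
New critical path: Research→Retail→Legal = 9+7+9 = 25 ⇒ 25 weeks.

25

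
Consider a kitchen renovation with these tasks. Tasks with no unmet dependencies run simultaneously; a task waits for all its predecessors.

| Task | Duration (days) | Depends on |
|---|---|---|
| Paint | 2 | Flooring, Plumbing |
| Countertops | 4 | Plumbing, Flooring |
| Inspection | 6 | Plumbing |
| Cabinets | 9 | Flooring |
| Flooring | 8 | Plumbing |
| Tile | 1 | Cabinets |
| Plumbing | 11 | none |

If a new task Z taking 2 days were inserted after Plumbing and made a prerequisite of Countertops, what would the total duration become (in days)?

29

Originally the job takes 29 days.
With Z inserted, Countertops now waits for max(Plumbing, Flooring, Z).
New critical path: Plumbing→Flooring→Cabinets→Tile = 11+8+9+1 = 29 ⇒ 29 days.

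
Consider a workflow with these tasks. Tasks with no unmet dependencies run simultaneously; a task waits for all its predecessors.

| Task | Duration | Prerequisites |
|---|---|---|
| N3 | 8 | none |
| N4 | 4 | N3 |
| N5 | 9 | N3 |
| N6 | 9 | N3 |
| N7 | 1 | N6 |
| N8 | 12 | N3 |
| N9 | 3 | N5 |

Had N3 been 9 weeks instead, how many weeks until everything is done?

The binding path is N3→N5→N9 = 8+9+3 = 20; finish at 20 weeks.
N3 lies on that path, so at 9 weeks the path becomes 21 weeks.
No other chain overtakes it, so the finish is 21 weeks.

21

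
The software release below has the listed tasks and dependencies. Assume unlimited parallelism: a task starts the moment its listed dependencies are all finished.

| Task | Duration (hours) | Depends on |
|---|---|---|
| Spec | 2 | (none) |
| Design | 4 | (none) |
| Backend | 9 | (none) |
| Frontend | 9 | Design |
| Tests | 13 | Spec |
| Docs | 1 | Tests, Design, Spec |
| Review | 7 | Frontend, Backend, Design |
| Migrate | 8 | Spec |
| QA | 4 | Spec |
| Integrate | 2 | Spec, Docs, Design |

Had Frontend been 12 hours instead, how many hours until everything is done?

23

The binding path is Design→Frontend→Review = 4+9+7 = 20; finish at 20 hours.
Frontend lies on that path, so at 12 hours the path becomes 23 hours.
No other chain overtakes it, so the finish is 23 hours.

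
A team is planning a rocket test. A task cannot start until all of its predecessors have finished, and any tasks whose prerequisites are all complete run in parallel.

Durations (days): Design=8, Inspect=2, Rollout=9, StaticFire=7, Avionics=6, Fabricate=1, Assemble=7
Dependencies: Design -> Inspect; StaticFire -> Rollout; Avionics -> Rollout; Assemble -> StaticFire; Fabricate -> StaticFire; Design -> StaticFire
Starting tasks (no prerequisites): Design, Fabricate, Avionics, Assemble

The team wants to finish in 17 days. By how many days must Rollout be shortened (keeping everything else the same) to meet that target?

7

Current finish: 24 days; target: 17.
Rollout is on every critical path, so each day cut from Rollout cuts the finish by one (this holds down to a finish of 16).
Need 24 − 17 = 7 days off Rollout → Rollout becomes 2 days, finish becomes 17.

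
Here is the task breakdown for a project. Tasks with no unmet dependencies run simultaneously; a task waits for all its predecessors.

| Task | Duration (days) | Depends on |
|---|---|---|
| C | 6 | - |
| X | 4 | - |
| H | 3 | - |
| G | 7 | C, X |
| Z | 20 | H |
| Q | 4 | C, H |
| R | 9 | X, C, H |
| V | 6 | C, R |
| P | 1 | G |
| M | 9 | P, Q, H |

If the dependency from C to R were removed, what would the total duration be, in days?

23

With the dependency in place, C→G→P→M = 6+7+1+9 = 23 sets the finish at 23 days.
Without C→R, R's earliest start moves from 6 to 4.
The longest chain is now C→G→P→M = 6+7+1+9 = 23, so the project takes 23 days.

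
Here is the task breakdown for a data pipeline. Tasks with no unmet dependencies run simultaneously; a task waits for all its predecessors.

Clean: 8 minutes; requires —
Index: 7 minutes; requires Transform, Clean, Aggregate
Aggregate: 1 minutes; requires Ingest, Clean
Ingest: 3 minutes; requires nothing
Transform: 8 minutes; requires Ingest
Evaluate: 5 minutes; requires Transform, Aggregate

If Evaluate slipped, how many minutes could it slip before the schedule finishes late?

2

The longest chain is Ingest→Transform→Index = 3+8+7 = 18; overall finish 18 minutes.
Evaluate finishes as early as 16 and must finish by 18.
Float = 18 − 16 = 2.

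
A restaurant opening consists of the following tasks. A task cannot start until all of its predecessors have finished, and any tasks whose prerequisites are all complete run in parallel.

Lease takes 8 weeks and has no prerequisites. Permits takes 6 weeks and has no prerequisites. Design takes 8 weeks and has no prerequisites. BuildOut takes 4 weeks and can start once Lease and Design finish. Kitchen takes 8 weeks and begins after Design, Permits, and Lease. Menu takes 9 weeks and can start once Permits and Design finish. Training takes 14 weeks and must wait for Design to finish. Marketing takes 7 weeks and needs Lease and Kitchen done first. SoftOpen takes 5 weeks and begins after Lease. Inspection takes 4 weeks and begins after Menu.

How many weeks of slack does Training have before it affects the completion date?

1

Critical path: Lease→Kitchen→Marketing = 8+8+7 = 23, so the finish is 23 weeks.
The longest chain containing Training totals 22 weeks.
Float = 23 − 22 = 1.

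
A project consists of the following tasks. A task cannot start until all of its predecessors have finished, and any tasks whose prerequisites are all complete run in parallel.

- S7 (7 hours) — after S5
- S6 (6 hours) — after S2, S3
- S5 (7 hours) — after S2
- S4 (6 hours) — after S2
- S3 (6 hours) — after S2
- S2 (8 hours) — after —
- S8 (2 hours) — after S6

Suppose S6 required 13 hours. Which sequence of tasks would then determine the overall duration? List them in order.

The binding path is S2→S3→S6→S8 = 8+6+6+2 = 22; finish at 22 hours.
S6 is on the critical path; changing it to 13 makes that path 29 hours.
No other chain overtakes it, so the finish is 29 hours.

S2, S3, S6, S8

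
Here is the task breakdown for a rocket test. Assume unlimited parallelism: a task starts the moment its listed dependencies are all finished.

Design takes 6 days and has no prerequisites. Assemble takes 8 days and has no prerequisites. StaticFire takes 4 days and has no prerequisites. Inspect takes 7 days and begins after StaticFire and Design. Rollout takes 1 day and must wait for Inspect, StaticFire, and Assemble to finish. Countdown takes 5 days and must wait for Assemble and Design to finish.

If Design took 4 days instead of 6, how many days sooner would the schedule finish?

As given, the longest chain is Design→Inspect→Rollout = 6+7+1 = 14, so the finish is 14 days.
Design lies on that path, so at 4 days the path becomes 12 days.
The binding chain switches to Assemble→Countdown = 8+5 = 13; finish 13 days.
Change in finish: 13 − 14 = -1 days.

1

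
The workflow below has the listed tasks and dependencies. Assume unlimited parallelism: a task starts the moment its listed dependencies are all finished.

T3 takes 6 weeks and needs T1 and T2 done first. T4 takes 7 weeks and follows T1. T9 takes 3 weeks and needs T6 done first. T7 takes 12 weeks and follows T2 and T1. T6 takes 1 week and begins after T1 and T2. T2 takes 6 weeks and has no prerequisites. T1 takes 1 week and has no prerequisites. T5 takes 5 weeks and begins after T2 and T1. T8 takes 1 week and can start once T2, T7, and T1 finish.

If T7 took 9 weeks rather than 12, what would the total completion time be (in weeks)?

16

Baseline: T2→T7→T8 = 6+12+1 = 19 → 19 weeks.
Since T7 is critical, the -3 change carries straight to that chain (now 16 weeks).
No other chain overtakes it, so the finish is 16 weeks.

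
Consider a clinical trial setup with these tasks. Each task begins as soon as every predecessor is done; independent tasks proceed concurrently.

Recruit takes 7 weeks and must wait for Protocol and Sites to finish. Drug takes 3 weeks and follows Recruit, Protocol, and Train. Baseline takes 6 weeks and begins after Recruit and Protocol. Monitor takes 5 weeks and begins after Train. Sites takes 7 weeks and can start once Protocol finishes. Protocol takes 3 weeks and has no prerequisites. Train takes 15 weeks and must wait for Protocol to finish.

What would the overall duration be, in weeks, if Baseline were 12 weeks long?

As given, the longest chain is Protocol→Sites→Recruit→Baseline = 3+7+7+6 = 23, so the finish is 23 weeks.
Since Baseline is critical, the +6 change carries straight to that chain (now 29 weeks).
The critical path is still Protocol→Sites→Recruit→Baseline; finish is now 29 weeks.

29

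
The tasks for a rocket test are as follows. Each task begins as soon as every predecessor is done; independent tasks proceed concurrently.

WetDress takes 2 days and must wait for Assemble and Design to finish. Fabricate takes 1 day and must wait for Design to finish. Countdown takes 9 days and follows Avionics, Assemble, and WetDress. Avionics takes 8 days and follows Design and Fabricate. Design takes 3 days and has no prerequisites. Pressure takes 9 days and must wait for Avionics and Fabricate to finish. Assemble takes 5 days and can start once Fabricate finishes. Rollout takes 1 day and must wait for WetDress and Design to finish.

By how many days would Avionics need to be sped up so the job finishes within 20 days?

1

Current finish: 21 days; target: 20.
Avionics is on every critical path, so each day cut from Avionics cuts the finish by one (this holds down to a finish of 20).
Need 21 − 20 = 1 day off Avionics → Avionics becomes 7 days, finish becomes 20.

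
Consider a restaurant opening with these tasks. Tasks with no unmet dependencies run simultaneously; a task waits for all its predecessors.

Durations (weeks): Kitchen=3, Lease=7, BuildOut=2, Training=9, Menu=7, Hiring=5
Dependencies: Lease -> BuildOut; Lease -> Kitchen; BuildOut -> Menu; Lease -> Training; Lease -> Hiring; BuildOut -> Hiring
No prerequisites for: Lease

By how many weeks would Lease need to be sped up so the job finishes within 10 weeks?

Current finish: 16 weeks; target: 10.
Lease is on every critical path, so each week cut from Lease cuts the finish by one (this holds down to a finish of 10).
Need 16 − 10 = 6 weeks off Lease → Lease becomes 1 week, finish becomes 10.

6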